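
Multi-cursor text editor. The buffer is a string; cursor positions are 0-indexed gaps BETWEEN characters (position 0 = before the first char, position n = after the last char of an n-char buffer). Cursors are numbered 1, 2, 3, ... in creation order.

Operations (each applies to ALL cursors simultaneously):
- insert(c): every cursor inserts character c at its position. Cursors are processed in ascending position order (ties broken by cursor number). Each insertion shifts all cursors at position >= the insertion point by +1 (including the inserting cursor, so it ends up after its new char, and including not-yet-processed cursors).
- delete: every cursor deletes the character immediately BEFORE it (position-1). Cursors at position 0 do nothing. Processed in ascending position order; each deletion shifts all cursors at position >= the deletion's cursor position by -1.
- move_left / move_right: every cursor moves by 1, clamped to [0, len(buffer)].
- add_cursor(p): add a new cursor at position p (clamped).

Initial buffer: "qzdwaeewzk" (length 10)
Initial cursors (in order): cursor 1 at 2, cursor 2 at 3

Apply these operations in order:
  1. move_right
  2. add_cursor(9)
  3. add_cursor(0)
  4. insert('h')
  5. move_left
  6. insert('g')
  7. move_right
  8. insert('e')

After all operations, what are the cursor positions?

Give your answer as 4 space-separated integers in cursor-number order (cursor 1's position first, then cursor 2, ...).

After op 1 (move_right): buffer="qzdwaeewzk" (len 10), cursors c1@3 c2@4, authorship ..........
After op 2 (add_cursor(9)): buffer="qzdwaeewzk" (len 10), cursors c1@3 c2@4 c3@9, authorship ..........
After op 3 (add_cursor(0)): buffer="qzdwaeewzk" (len 10), cursors c4@0 c1@3 c2@4 c3@9, authorship ..........
After op 4 (insert('h')): buffer="hqzdhwhaeewzhk" (len 14), cursors c4@1 c1@5 c2@7 c3@13, authorship 4...1.2.....3.
After op 5 (move_left): buffer="hqzdhwhaeewzhk" (len 14), cursors c4@0 c1@4 c2@6 c3@12, authorship 4...1.2.....3.
After op 6 (insert('g')): buffer="ghqzdghwghaeewzghk" (len 18), cursors c4@1 c1@6 c2@9 c3@16, authorship 44...11.22.....33.
After op 7 (move_right): buffer="ghqzdghwghaeewzghk" (len 18), cursors c4@2 c1@7 c2@10 c3@17, authorship 44...11.22.....33.
After op 8 (insert('e')): buffer="gheqzdghewgheaeewzghek" (len 22), cursors c4@3 c1@9 c2@13 c3@21, authorship 444...111.222.....333.

Answer: 9 13 21 3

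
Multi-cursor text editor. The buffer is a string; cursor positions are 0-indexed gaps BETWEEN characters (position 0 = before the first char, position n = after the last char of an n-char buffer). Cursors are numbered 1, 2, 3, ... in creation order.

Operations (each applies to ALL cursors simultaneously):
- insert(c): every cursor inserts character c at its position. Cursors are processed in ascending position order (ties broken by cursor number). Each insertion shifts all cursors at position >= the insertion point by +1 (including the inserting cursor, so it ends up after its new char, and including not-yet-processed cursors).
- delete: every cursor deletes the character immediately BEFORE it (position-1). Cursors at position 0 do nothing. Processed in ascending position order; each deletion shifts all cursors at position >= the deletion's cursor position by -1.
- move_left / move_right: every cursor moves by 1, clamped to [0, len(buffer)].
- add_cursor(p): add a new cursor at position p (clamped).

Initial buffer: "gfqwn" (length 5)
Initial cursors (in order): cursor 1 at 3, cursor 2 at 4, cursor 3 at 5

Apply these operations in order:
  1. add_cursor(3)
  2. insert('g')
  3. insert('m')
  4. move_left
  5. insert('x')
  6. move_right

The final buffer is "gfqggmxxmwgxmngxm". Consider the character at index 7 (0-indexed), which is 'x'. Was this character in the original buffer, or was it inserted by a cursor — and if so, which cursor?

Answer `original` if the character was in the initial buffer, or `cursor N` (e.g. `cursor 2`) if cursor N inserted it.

Answer: cursor 4

Derivation:
After op 1 (add_cursor(3)): buffer="gfqwn" (len 5), cursors c1@3 c4@3 c2@4 c3@5, authorship .....
After op 2 (insert('g')): buffer="gfqggwgng" (len 9), cursors c1@5 c4@5 c2@7 c3@9, authorship ...14.2.3
After op 3 (insert('m')): buffer="gfqggmmwgmngm" (len 13), cursors c1@7 c4@7 c2@10 c3@13, authorship ...1414.22.33
After op 4 (move_left): buffer="gfqggmmwgmngm" (len 13), cursors c1@6 c4@6 c2@9 c3@12, authorship ...1414.22.33
After op 5 (insert('x')): buffer="gfqggmxxmwgxmngxm" (len 17), cursors c1@8 c4@8 c2@12 c3@16, authorship ...141144.222.333
After op 6 (move_right): buffer="gfqggmxxmwgxmngxm" (len 17), cursors c1@9 c4@9 c2@13 c3@17, authorship ...141144.222.333
Authorship (.=original, N=cursor N): . . . 1 4 1 1 4 4 . 2 2 2 . 3 3 3
Index 7: author = 4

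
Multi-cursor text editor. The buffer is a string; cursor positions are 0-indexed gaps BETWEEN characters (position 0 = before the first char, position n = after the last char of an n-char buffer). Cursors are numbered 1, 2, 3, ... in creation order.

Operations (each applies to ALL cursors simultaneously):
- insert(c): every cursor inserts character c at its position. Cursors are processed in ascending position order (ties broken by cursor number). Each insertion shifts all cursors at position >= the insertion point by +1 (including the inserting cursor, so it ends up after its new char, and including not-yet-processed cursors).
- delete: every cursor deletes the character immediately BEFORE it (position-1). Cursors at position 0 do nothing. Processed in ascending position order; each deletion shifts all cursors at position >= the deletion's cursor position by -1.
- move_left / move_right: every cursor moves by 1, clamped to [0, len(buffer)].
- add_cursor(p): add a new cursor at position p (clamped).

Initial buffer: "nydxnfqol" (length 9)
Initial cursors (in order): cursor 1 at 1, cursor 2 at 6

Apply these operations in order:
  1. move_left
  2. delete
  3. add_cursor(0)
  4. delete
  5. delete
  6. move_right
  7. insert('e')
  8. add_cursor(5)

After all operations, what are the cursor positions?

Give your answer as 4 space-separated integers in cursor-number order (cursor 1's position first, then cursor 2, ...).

Answer: 3 6 3 5

Derivation:
After op 1 (move_left): buffer="nydxnfqol" (len 9), cursors c1@0 c2@5, authorship .........
After op 2 (delete): buffer="nydxfqol" (len 8), cursors c1@0 c2@4, authorship ........
After op 3 (add_cursor(0)): buffer="nydxfqol" (len 8), cursors c1@0 c3@0 c2@4, authorship ........
After op 4 (delete): buffer="nydfqol" (len 7), cursors c1@0 c3@0 c2@3, authorship .......
After op 5 (delete): buffer="nyfqol" (len 6), cursors c1@0 c3@0 c2@2, authorship ......
After op 6 (move_right): buffer="nyfqol" (len 6), cursors c1@1 c3@1 c2@3, authorship ......
After op 7 (insert('e')): buffer="neeyfeqol" (len 9), cursors c1@3 c3@3 c2@6, authorship .13..2...
After op 8 (add_cursor(5)): buffer="neeyfeqol" (len 9), cursors c1@3 c3@3 c4@5 c2@6, authorship .13..2...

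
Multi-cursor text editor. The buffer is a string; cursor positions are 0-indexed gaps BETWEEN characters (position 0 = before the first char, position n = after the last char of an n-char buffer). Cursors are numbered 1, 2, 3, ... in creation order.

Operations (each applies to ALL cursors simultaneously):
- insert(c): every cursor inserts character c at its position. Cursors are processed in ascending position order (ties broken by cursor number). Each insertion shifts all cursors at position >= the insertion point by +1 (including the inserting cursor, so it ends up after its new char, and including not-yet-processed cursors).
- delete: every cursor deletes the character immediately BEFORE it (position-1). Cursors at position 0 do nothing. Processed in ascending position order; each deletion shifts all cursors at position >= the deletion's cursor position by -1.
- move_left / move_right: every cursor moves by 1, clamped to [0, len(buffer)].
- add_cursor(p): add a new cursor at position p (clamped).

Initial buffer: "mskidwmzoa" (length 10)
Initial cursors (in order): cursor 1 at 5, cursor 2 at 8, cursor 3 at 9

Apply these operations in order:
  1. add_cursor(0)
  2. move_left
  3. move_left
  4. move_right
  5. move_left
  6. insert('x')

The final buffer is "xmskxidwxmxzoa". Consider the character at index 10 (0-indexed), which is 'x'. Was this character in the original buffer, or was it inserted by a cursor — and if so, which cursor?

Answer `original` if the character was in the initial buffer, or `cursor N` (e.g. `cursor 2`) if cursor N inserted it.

After op 1 (add_cursor(0)): buffer="mskidwmzoa" (len 10), cursors c4@0 c1@5 c2@8 c3@9, authorship ..........
After op 2 (move_left): buffer="mskidwmzoa" (len 10), cursors c4@0 c1@4 c2@7 c3@8, authorship ..........
After op 3 (move_left): buffer="mskidwmzoa" (len 10), cursors c4@0 c1@3 c2@6 c3@7, authorship ..........
After op 4 (move_right): buffer="mskidwmzoa" (len 10), cursors c4@1 c1@4 c2@7 c3@8, authorship ..........
After op 5 (move_left): buffer="mskidwmzoa" (len 10), cursors c4@0 c1@3 c2@6 c3@7, authorship ..........
After op 6 (insert('x')): buffer="xmskxidwxmxzoa" (len 14), cursors c4@1 c1@5 c2@9 c3@11, authorship 4...1...2.3...
Authorship (.=original, N=cursor N): 4 . . . 1 . . . 2 . 3 . . .
Index 10: author = 3

Answer: cursor 3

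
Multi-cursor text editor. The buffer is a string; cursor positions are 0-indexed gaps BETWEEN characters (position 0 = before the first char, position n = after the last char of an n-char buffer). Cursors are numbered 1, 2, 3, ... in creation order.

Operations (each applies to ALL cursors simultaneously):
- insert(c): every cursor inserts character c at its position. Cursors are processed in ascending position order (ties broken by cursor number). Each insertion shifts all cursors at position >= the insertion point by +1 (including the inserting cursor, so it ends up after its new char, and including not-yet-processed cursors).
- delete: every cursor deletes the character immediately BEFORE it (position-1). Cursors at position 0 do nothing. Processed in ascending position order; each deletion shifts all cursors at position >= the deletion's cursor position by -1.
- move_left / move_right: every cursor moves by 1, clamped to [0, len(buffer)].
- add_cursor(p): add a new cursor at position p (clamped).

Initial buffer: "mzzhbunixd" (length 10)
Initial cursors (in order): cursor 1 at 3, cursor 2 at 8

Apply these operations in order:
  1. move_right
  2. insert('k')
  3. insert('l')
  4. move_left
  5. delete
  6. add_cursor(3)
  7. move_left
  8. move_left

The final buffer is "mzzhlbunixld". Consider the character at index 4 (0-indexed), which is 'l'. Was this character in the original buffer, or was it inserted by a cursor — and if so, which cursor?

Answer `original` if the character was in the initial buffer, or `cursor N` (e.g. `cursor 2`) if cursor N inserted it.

After op 1 (move_right): buffer="mzzhbunixd" (len 10), cursors c1@4 c2@9, authorship ..........
After op 2 (insert('k')): buffer="mzzhkbunixkd" (len 12), cursors c1@5 c2@11, authorship ....1.....2.
After op 3 (insert('l')): buffer="mzzhklbunixkld" (len 14), cursors c1@6 c2@13, authorship ....11.....22.
After op 4 (move_left): buffer="mzzhklbunixkld" (len 14), cursors c1@5 c2@12, authorship ....11.....22.
After op 5 (delete): buffer="mzzhlbunixld" (len 12), cursors c1@4 c2@10, authorship ....1.....2.
After op 6 (add_cursor(3)): buffer="mzzhlbunixld" (len 12), cursors c3@3 c1@4 c2@10, authorship ....1.....2.
After op 7 (move_left): buffer="mzzhlbunixld" (len 12), cursors c3@2 c1@3 c2@9, authorship ....1.....2.
After op 8 (move_left): buffer="mzzhlbunixld" (len 12), cursors c3@1 c1@2 c2@8, authorship ....1.....2.
Authorship (.=original, N=cursor N): . . . . 1 . . . . . 2 .
Index 4: author = 1

Answer: cursor 1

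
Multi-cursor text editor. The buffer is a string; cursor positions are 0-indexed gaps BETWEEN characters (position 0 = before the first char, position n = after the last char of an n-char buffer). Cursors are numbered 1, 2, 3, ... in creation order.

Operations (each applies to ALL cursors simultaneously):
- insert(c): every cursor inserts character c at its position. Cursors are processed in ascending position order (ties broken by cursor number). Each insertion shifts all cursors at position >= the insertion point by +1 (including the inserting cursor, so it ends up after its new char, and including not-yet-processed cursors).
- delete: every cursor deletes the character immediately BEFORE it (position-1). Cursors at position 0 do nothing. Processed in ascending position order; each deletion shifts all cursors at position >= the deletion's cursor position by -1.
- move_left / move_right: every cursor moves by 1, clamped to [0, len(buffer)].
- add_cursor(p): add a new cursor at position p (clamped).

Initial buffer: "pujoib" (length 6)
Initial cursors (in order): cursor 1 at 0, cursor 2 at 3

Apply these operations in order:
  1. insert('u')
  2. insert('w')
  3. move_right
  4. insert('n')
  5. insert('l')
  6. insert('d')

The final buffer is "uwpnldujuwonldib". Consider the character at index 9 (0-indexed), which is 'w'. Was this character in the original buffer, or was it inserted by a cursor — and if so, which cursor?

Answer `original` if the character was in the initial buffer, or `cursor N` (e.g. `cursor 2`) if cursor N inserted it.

Answer: cursor 2

Derivation:
After op 1 (insert('u')): buffer="upujuoib" (len 8), cursors c1@1 c2@5, authorship 1...2...
After op 2 (insert('w')): buffer="uwpujuwoib" (len 10), cursors c1@2 c2@7, authorship 11...22...
After op 3 (move_right): buffer="uwpujuwoib" (len 10), cursors c1@3 c2@8, authorship 11...22...
After op 4 (insert('n')): buffer="uwpnujuwonib" (len 12), cursors c1@4 c2@10, authorship 11.1..22.2..
After op 5 (insert('l')): buffer="uwpnlujuwonlib" (len 14), cursors c1@5 c2@12, authorship 11.11..22.22..
After op 6 (insert('d')): buffer="uwpnldujuwonldib" (len 16), cursors c1@6 c2@14, authorship 11.111..22.222..
Authorship (.=original, N=cursor N): 1 1 . 1 1 1 . . 2 2 . 2 2 2 . .
Index 9: author = 2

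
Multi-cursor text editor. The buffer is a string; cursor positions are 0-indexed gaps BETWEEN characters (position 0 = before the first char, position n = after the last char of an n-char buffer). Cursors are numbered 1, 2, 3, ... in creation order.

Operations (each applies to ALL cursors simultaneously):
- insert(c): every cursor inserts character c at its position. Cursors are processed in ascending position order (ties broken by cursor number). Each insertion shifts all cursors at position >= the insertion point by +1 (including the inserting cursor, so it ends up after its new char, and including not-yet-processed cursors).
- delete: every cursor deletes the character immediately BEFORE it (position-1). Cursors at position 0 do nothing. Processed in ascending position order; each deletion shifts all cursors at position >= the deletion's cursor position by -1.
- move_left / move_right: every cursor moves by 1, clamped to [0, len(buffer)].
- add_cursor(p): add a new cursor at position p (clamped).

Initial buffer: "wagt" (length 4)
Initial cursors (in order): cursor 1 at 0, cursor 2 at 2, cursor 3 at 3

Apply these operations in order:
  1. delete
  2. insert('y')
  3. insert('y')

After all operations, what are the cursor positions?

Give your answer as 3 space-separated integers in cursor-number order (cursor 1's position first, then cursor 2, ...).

After op 1 (delete): buffer="wt" (len 2), cursors c1@0 c2@1 c3@1, authorship ..
After op 2 (insert('y')): buffer="ywyyt" (len 5), cursors c1@1 c2@4 c3@4, authorship 1.23.
After op 3 (insert('y')): buffer="yywyyyyt" (len 8), cursors c1@2 c2@7 c3@7, authorship 11.2323.

Answer: 2 7 7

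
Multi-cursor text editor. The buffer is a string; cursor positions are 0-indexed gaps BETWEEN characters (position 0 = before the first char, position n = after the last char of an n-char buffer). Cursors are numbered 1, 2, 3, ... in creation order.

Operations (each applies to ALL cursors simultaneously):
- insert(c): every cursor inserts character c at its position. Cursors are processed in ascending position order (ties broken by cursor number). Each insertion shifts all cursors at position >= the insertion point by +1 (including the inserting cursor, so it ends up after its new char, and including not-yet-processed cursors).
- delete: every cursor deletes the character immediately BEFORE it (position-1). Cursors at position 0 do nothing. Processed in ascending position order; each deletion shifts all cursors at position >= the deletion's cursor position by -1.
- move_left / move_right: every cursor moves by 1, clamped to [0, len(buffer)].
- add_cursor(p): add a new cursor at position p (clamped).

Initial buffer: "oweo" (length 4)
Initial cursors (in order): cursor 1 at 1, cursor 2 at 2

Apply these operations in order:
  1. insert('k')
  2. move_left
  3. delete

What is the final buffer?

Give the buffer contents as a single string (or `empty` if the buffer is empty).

After op 1 (insert('k')): buffer="okwkeo" (len 6), cursors c1@2 c2@4, authorship .1.2..
After op 2 (move_left): buffer="okwkeo" (len 6), cursors c1@1 c2@3, authorship .1.2..
After op 3 (delete): buffer="kkeo" (len 4), cursors c1@0 c2@1, authorship 12..

Answer: kkeo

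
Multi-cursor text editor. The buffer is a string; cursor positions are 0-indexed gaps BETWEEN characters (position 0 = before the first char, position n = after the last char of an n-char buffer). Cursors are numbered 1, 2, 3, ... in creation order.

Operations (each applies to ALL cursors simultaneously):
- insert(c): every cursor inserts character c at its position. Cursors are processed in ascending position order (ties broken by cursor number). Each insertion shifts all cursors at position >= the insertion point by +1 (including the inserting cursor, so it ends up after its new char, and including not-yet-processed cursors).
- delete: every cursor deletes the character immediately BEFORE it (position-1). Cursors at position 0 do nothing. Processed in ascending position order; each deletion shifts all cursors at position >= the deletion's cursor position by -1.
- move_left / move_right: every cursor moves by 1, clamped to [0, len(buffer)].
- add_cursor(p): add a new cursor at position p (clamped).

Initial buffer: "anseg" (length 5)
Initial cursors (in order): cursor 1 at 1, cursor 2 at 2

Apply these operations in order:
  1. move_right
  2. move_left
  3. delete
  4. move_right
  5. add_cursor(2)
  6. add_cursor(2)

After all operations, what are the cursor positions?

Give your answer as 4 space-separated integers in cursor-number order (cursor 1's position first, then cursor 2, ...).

After op 1 (move_right): buffer="anseg" (len 5), cursors c1@2 c2@3, authorship .....
After op 2 (move_left): buffer="anseg" (len 5), cursors c1@1 c2@2, authorship .....
After op 3 (delete): buffer="seg" (len 3), cursors c1@0 c2@0, authorship ...
After op 4 (move_right): buffer="seg" (len 3), cursors c1@1 c2@1, authorship ...
After op 5 (add_cursor(2)): buffer="seg" (len 3), cursors c1@1 c2@1 c3@2, authorship ...
After op 6 (add_cursor(2)): buffer="seg" (len 3), cursors c1@1 c2@1 c3@2 c4@2, authorship ...

Answer: 1 1 2 2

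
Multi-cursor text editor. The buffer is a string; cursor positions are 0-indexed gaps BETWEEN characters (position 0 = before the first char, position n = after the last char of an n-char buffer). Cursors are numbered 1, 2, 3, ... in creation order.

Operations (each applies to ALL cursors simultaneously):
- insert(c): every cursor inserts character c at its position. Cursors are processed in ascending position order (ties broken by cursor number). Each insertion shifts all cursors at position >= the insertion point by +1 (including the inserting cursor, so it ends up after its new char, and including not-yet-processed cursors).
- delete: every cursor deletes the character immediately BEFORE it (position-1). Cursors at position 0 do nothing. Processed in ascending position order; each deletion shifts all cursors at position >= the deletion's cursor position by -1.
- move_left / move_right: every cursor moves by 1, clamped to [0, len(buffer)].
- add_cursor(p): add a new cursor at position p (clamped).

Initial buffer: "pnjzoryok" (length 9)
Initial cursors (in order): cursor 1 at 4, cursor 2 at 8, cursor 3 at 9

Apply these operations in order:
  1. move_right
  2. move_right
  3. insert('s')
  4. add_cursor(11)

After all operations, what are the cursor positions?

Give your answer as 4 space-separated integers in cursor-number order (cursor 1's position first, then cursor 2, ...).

After op 1 (move_right): buffer="pnjzoryok" (len 9), cursors c1@5 c2@9 c3@9, authorship .........
After op 2 (move_right): buffer="pnjzoryok" (len 9), cursors c1@6 c2@9 c3@9, authorship .........
After op 3 (insert('s')): buffer="pnjzorsyokss" (len 12), cursors c1@7 c2@12 c3@12, authorship ......1...23
After op 4 (add_cursor(11)): buffer="pnjzorsyokss" (len 12), cursors c1@7 c4@11 c2@12 c3@12, authorship ......1...23

Answer: 7 12 12 11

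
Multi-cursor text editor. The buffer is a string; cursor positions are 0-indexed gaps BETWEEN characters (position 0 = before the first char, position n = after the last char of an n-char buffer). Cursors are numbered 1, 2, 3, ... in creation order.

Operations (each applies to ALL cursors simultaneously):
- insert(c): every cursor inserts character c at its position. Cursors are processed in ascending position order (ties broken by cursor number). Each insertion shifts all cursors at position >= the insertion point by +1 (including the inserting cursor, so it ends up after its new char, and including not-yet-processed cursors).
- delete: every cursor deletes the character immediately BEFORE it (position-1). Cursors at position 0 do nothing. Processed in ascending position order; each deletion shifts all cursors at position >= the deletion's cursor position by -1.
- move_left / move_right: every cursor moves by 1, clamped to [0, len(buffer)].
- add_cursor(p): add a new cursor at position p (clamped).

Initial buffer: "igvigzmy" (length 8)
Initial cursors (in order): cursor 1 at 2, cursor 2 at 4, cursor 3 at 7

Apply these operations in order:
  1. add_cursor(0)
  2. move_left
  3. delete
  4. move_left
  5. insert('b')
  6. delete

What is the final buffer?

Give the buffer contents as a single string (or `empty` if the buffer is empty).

Answer: gigmy

Derivation:
After op 1 (add_cursor(0)): buffer="igvigzmy" (len 8), cursors c4@0 c1@2 c2@4 c3@7, authorship ........
After op 2 (move_left): buffer="igvigzmy" (len 8), cursors c4@0 c1@1 c2@3 c3@6, authorship ........
After op 3 (delete): buffer="gigmy" (len 5), cursors c1@0 c4@0 c2@1 c3@3, authorship .....
After op 4 (move_left): buffer="gigmy" (len 5), cursors c1@0 c2@0 c4@0 c3@2, authorship .....
After op 5 (insert('b')): buffer="bbbgibgmy" (len 9), cursors c1@3 c2@3 c4@3 c3@6, authorship 124..3...
After op 6 (delete): buffer="gigmy" (len 5), cursors c1@0 c2@0 c4@0 c3@2, authorship .....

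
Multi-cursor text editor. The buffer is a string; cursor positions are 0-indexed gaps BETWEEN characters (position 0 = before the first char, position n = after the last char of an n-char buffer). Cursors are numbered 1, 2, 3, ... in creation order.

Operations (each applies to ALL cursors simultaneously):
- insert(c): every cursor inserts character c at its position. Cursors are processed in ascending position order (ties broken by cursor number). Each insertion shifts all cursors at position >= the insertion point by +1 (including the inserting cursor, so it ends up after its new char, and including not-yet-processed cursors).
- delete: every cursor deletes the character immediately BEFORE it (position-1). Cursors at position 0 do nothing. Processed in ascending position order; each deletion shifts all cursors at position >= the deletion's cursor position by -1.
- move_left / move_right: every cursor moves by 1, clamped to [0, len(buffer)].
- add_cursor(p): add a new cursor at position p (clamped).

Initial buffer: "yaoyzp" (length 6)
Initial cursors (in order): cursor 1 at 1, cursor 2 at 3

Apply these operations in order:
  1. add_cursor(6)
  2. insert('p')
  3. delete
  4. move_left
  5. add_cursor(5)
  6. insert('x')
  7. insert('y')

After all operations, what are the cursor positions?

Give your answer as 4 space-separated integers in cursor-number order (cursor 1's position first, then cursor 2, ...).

After op 1 (add_cursor(6)): buffer="yaoyzp" (len 6), cursors c1@1 c2@3 c3@6, authorship ......
After op 2 (insert('p')): buffer="ypaopyzpp" (len 9), cursors c1@2 c2@5 c3@9, authorship .1..2...3
After op 3 (delete): buffer="yaoyzp" (len 6), cursors c1@1 c2@3 c3@6, authorship ......
After op 4 (move_left): buffer="yaoyzp" (len 6), cursors c1@0 c2@2 c3@5, authorship ......
After op 5 (add_cursor(5)): buffer="yaoyzp" (len 6), cursors c1@0 c2@2 c3@5 c4@5, authorship ......
After op 6 (insert('x')): buffer="xyaxoyzxxp" (len 10), cursors c1@1 c2@4 c3@9 c4@9, authorship 1..2...34.
After op 7 (insert('y')): buffer="xyyaxyoyzxxyyp" (len 14), cursors c1@2 c2@6 c3@13 c4@13, authorship 11..22...3434.

Answer: 2 6 13 13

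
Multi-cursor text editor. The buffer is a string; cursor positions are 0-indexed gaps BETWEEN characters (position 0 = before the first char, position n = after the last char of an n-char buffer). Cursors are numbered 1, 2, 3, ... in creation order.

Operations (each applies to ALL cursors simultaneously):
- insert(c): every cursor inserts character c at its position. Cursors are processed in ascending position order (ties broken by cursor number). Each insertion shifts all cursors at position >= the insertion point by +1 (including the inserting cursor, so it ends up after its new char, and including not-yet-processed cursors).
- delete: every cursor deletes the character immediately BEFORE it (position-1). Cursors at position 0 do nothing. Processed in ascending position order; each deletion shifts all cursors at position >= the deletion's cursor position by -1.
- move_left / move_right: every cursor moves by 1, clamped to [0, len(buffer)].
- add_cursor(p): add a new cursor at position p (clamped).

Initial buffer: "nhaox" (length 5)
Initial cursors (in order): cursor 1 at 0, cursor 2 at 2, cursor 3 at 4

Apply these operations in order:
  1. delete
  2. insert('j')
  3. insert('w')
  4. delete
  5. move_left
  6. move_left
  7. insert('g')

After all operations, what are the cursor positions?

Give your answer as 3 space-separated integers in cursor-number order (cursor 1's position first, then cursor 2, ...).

Answer: 1 3 6

Derivation:
After op 1 (delete): buffer="nax" (len 3), cursors c1@0 c2@1 c3@2, authorship ...
After op 2 (insert('j')): buffer="jnjajx" (len 6), cursors c1@1 c2@3 c3@5, authorship 1.2.3.
After op 3 (insert('w')): buffer="jwnjwajwx" (len 9), cursors c1@2 c2@5 c3@8, authorship 11.22.33.
After op 4 (delete): buffer="jnjajx" (len 6), cursors c1@1 c2@3 c3@5, authorship 1.2.3.
After op 5 (move_left): buffer="jnjajx" (len 6), cursors c1@0 c2@2 c3@4, authorship 1.2.3.
After op 6 (move_left): buffer="jnjajx" (len 6), cursors c1@0 c2@1 c3@3, authorship 1.2.3.
After op 7 (insert('g')): buffer="gjgnjgajx" (len 9), cursors c1@1 c2@3 c3@6, authorship 112.23.3.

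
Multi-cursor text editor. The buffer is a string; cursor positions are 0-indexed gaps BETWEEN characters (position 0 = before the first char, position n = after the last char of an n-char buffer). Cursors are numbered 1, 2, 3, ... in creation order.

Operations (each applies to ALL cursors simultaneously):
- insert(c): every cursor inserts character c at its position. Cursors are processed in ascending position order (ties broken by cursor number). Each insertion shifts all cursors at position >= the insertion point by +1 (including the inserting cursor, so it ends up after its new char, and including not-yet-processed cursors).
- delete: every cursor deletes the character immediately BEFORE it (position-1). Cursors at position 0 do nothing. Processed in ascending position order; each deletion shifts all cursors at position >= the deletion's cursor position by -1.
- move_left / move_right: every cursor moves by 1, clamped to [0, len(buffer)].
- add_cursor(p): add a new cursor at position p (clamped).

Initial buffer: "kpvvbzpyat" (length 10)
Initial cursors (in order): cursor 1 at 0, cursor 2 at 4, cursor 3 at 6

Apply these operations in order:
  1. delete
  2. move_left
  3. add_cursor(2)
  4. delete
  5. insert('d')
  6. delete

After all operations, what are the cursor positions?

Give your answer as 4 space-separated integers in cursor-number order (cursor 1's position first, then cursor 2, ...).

Answer: 0 0 0 0

Derivation:
After op 1 (delete): buffer="kpvbpyat" (len 8), cursors c1@0 c2@3 c3@4, authorship ........
After op 2 (move_left): buffer="kpvbpyat" (len 8), cursors c1@0 c2@2 c3@3, authorship ........
After op 3 (add_cursor(2)): buffer="kpvbpyat" (len 8), cursors c1@0 c2@2 c4@2 c3@3, authorship ........
After op 4 (delete): buffer="bpyat" (len 5), cursors c1@0 c2@0 c3@0 c4@0, authorship .....
After op 5 (insert('d')): buffer="ddddbpyat" (len 9), cursors c1@4 c2@4 c3@4 c4@4, authorship 1234.....
After op 6 (delete): buffer="bpyat" (len 5), cursors c1@0 c2@0 c3@0 c4@0, authorship .....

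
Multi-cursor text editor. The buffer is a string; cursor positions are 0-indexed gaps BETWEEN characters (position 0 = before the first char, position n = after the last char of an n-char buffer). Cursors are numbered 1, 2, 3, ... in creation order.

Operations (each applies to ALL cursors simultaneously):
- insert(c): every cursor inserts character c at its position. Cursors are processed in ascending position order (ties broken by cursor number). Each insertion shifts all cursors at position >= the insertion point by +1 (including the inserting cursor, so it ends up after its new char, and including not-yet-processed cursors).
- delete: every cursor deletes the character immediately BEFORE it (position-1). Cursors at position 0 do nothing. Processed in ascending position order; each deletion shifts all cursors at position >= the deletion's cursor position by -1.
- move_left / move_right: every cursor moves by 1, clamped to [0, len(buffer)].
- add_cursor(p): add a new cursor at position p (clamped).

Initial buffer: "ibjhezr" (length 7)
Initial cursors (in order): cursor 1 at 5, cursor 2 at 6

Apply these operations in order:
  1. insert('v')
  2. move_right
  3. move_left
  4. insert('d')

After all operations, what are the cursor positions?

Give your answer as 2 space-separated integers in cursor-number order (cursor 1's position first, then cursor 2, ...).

After op 1 (insert('v')): buffer="ibjhevzvr" (len 9), cursors c1@6 c2@8, authorship .....1.2.
After op 2 (move_right): buffer="ibjhevzvr" (len 9), cursors c1@7 c2@9, authorship .....1.2.
After op 3 (move_left): buffer="ibjhevzvr" (len 9), cursors c1@6 c2@8, authorship .....1.2.
After op 4 (insert('d')): buffer="ibjhevdzvdr" (len 11), cursors c1@7 c2@10, authorship .....11.22.

Answer: 7 10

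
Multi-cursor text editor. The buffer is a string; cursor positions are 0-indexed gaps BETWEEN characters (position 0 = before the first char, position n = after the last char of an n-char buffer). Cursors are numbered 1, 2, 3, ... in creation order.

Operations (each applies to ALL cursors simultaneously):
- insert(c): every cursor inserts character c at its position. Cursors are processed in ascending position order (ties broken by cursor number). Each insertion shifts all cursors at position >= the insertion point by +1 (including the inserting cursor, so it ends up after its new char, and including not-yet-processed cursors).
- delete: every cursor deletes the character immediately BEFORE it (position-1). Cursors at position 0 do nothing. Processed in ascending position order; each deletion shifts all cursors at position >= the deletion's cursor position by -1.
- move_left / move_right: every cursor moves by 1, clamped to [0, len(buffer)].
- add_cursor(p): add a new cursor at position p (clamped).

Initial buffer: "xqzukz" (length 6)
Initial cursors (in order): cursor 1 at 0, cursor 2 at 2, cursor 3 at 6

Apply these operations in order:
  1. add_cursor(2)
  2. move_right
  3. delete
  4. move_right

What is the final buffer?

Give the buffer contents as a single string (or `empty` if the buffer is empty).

Answer: uk

Derivation:
After op 1 (add_cursor(2)): buffer="xqzukz" (len 6), cursors c1@0 c2@2 c4@2 c3@6, authorship ......
After op 2 (move_right): buffer="xqzukz" (len 6), cursors c1@1 c2@3 c4@3 c3@6, authorship ......
After op 3 (delete): buffer="uk" (len 2), cursors c1@0 c2@0 c4@0 c3@2, authorship ..
After op 4 (move_right): buffer="uk" (len 2), cursors c1@1 c2@1 c4@1 c3@2, authorship ..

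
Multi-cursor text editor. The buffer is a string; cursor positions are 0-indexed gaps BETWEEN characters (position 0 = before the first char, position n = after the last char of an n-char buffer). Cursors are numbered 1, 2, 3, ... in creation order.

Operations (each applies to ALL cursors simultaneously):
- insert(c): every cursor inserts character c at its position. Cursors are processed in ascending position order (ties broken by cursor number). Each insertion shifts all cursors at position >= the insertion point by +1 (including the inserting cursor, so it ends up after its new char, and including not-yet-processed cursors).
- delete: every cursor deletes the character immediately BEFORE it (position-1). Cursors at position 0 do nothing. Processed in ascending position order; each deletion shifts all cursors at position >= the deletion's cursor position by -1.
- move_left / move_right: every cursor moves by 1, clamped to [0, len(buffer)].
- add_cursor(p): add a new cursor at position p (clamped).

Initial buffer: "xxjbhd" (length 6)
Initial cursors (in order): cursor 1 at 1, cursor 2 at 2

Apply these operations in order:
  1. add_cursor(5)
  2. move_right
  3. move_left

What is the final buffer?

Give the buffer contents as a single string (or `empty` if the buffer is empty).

Answer: xxjbhd

Derivation:
After op 1 (add_cursor(5)): buffer="xxjbhd" (len 6), cursors c1@1 c2@2 c3@5, authorship ......
After op 2 (move_right): buffer="xxjbhd" (len 6), cursors c1@2 c2@3 c3@6, authorship ......
After op 3 (move_left): buffer="xxjbhd" (len 6), cursors c1@1 c2@2 c3@5, authorship ......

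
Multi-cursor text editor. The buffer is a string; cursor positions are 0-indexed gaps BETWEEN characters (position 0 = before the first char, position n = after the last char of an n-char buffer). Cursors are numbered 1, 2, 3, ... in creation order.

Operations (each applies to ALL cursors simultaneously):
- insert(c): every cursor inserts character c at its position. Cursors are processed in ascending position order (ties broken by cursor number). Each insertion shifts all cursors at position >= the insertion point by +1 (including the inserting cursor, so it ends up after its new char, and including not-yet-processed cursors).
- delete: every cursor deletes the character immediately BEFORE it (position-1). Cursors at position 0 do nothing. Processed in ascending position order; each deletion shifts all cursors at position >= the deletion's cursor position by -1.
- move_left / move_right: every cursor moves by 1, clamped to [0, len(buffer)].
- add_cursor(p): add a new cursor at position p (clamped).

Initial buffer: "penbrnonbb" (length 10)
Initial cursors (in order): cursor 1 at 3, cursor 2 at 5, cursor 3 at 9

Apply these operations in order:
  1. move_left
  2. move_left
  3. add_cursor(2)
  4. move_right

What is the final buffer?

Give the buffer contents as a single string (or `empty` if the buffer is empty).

Answer: penbrnonbb

Derivation:
After op 1 (move_left): buffer="penbrnonbb" (len 10), cursors c1@2 c2@4 c3@8, authorship ..........
After op 2 (move_left): buffer="penbrnonbb" (len 10), cursors c1@1 c2@3 c3@7, authorship ..........
After op 3 (add_cursor(2)): buffer="penbrnonbb" (len 10), cursors c1@1 c4@2 c2@3 c3@7, authorship ..........
After op 4 (move_right): buffer="penbrnonbb" (len 10), cursors c1@2 c4@3 c2@4 c3@8, authorship ..........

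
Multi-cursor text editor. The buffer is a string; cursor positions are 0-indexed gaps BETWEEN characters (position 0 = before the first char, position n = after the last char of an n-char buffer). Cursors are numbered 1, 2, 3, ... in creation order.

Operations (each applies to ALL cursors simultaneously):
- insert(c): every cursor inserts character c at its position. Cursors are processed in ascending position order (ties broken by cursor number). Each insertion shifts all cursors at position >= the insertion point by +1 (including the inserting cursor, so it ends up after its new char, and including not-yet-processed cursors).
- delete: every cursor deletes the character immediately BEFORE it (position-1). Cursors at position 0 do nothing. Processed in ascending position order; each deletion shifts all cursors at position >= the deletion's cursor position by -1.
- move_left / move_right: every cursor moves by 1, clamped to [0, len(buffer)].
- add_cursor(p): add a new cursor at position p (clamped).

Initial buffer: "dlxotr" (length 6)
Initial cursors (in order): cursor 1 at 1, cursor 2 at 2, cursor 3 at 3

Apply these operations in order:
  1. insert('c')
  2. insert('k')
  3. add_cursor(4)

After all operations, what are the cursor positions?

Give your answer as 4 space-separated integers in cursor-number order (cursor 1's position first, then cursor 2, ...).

Answer: 3 6 9 4

Derivation:
After op 1 (insert('c')): buffer="dclcxcotr" (len 9), cursors c1@2 c2@4 c3@6, authorship .1.2.3...
After op 2 (insert('k')): buffer="dcklckxckotr" (len 12), cursors c1@3 c2@6 c3@9, authorship .11.22.33...
After op 3 (add_cursor(4)): buffer="dcklckxckotr" (len 12), cursors c1@3 c4@4 c2@6 c3@9, authorship .11.22.33...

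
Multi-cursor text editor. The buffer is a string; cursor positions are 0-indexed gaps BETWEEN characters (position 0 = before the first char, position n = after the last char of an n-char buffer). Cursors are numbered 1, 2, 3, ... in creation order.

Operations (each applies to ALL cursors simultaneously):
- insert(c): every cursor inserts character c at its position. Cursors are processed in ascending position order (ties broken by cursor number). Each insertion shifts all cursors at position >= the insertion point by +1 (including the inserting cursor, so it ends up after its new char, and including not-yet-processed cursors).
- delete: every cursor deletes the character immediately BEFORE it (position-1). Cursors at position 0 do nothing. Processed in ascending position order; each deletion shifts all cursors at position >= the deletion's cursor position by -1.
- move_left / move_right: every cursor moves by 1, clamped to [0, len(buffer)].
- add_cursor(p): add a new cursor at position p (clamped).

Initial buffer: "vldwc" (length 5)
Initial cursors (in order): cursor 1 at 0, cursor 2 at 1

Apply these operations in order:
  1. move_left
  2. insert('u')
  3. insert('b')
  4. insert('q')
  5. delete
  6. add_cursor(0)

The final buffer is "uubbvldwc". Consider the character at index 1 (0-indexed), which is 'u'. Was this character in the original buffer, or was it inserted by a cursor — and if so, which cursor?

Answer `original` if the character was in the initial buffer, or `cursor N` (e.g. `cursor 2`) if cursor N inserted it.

Answer: cursor 2

Derivation:
After op 1 (move_left): buffer="vldwc" (len 5), cursors c1@0 c2@0, authorship .....
After op 2 (insert('u')): buffer="uuvldwc" (len 7), cursors c1@2 c2@2, authorship 12.....
After op 3 (insert('b')): buffer="uubbvldwc" (len 9), cursors c1@4 c2@4, authorship 1212.....
After op 4 (insert('q')): buffer="uubbqqvldwc" (len 11), cursors c1@6 c2@6, authorship 121212.....
After op 5 (delete): buffer="uubbvldwc" (len 9), cursors c1@4 c2@4, authorship 1212.....
After op 6 (add_cursor(0)): buffer="uubbvldwc" (len 9), cursors c3@0 c1@4 c2@4, authorship 1212.....
Authorship (.=original, N=cursor N): 1 2 1 2 . . . . .
Index 1: author = 2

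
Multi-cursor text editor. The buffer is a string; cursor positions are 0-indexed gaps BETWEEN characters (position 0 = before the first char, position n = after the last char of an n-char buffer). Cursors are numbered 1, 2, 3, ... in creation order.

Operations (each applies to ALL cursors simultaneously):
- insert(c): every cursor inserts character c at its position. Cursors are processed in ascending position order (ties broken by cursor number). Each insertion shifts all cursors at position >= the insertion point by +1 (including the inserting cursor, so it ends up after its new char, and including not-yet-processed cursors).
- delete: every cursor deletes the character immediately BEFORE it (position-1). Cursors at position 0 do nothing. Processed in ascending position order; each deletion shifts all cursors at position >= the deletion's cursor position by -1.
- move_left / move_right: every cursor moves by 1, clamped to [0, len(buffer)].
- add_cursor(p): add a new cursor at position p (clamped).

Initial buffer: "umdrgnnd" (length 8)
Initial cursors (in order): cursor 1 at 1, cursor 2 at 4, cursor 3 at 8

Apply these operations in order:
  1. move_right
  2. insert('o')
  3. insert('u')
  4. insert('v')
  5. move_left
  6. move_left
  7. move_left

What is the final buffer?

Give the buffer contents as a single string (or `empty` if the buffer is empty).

After op 1 (move_right): buffer="umdrgnnd" (len 8), cursors c1@2 c2@5 c3@8, authorship ........
After op 2 (insert('o')): buffer="umodrgonndo" (len 11), cursors c1@3 c2@7 c3@11, authorship ..1...2...3
After op 3 (insert('u')): buffer="umoudrgounndou" (len 14), cursors c1@4 c2@9 c3@14, authorship ..11...22...33
After op 4 (insert('v')): buffer="umouvdrgouvnndouv" (len 17), cursors c1@5 c2@11 c3@17, authorship ..111...222...333
After op 5 (move_left): buffer="umouvdrgouvnndouv" (len 17), cursors c1@4 c2@10 c3@16, authorship ..111...222...333
After op 6 (move_left): buffer="umouvdrgouvnndouv" (len 17), cursors c1@3 c2@9 c3@15, authorship ..111...222...333
After op 7 (move_left): buffer="umouvdrgouvnndouv" (len 17), cursors c1@2 c2@8 c3@14, authorship ..111...222...333

Answer: umouvdrgouvnndouv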